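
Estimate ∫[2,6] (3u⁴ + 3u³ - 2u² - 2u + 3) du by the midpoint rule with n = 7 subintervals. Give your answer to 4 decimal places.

5410.1108

h = (6 − 2)/7 = 0.571429.
Midpoints m₁,…,m₇ = 2.285714, 2.857143, 3.428571, 4, 4.571429, 5.142857, 5.714286.
f(m₁)=105.690546, f(m₂)=250.846731, f(m₃)=508.089546, f(m₄)=923, f(m₅)=1548.835902, f(m₆)=2446.531862, f(m₇)=3684.699292.
h·[f(m₁) + f(m₂) + f(m₃) + f(m₄) + f(m₅) + f(m₆) + f(m₇)] = 0.571429·(9467.693878) = 5410.1108.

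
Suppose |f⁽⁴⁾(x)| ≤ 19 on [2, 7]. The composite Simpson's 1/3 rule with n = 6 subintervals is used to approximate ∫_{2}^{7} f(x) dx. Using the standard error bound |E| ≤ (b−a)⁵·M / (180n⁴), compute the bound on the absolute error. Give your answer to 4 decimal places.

0.2545

|E| ≤ (5)⁵·19 / (180·6⁴) = 59375/233280 = 0.2545.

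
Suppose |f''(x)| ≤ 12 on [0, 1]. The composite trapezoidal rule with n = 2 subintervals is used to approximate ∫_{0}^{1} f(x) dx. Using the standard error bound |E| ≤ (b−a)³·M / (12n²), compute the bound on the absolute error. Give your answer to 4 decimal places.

0.2500

|E| ≤ (1)³·12 / (12·2²) = 12/48 = 0.2500.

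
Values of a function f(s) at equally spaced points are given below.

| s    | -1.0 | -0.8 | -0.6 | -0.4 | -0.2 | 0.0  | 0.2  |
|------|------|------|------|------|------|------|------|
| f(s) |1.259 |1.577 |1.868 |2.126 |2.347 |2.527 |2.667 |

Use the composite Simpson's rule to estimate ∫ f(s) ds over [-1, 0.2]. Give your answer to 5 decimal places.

2.48507

h = 0.2, n = 6.
(h/3)·[y₀ + 4y₁ + 2y₂ + 4y₃ + 2y₄ + 4y₅ + y₆] = 0.066667·(37.276) = 2.48507.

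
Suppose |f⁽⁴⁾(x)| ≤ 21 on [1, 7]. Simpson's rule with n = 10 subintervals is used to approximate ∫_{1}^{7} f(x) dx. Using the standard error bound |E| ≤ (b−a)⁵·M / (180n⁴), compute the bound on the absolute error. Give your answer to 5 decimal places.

0.09072

|E| ≤ (6)⁵·21 / (180·10⁴) = 163296/1800000 = 0.09072.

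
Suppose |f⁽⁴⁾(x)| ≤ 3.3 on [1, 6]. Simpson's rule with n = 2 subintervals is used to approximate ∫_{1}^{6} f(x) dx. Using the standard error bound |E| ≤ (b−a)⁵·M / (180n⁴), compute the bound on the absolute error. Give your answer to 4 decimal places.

|E| ≤ (5)⁵·3.3 / (180·2⁴) = 10312.5/2880 = 3.5807.

3.5807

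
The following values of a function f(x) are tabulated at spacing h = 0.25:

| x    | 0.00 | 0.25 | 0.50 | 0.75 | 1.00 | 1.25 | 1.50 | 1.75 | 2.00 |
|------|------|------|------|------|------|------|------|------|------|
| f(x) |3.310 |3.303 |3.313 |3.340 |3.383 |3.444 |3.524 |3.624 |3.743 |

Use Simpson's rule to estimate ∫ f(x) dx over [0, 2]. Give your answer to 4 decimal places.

6.8614

h = 0.25, n = 8.
(h/3)·[y₀ + 4y₁ + 2y₂ + 4y₃ + 2y₄ + 4y₅ + 2y₆ + 4y₇ + y₈] = 0.083333·(82.337) = 6.8614.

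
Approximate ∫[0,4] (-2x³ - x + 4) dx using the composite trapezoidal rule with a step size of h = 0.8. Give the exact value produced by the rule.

h = (4 − 0)/5 = 0.8.
Nodes x₀,…,x₅ = 0, 0.8, 1.6, 2.4, 3.2, 4.
f(x) = -2x³ - x + 4: f₀=4, f₁=2.176, f₂=-5.792, f₃=-26.048, f₄=-64.736, f₅=-128.
(h/2)·[f₀ + 2f₁ + 2f₂ + 2f₃ + 2f₄ + f₅] = 0.4·(-312.8) = -125.12.

-125.12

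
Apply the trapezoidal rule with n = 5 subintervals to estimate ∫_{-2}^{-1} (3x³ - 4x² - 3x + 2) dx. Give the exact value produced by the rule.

h = (-1 − (-2))/5 = 0.2.
Nodes x₀,…,x₅ = -2, -1.8, -1.6, -1.4, -1.2, -1.
f(x) = 3x³ - 4x² - 3x + 2: f₀=-32, f₁=-23.056, f₂=-15.728, f₃=-9.872, f₄=-5.344, f₅=-2.
(h/2)·[f₀ + 2f₁ + 2f₂ + 2f₃ + 2f₄ + f₅] = 0.1·(-142) = -14.2.

-14.2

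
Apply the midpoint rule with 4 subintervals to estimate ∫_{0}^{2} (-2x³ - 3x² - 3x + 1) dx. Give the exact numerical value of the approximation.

h = (2 − 0)/4 = 0.5.
Midpoints m₁,…,m₄ = 0.25, 0.75, 1.25, 1.75.
f(m₁)=0.03125, f(m₂)=-3.78125, f(m₃)=-11.34375, f(m₄)=-24.15625.
h·[f(m₁) + f(m₂) + f(m₃) + f(m₄)] = 0.5·(-39.25) = -19.625.

-19.625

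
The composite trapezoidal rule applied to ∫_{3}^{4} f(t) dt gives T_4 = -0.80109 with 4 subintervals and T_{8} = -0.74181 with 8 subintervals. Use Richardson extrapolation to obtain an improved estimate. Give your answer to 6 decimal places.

R = (4·T_{8} − T_4) / 3 = (4·(-0.74181) − (-0.80109))/3 = (-2.16615)/3 = -0.722050.

-0.722050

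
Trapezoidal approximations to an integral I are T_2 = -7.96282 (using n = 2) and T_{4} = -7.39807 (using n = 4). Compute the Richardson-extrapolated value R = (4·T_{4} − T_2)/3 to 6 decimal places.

R = (4·T_{4} − T_2) / 3 = (4·(-7.39807) − (-7.96282))/3 = (-21.62946)/3 = -7.209820.

-7.209820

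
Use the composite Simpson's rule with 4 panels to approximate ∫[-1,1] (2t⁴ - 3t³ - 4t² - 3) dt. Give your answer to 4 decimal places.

h = (1 − (-1))/4 = 0.5.
Nodes t₀,…,t₄ = -1, -0.5, 0, 0.5, 1.
f(t) = 2t⁴ - 3t³ - 4t² - 3: f₀=-2, f₁=-3.5, f₂=-3, f₃=-4.25, f₄=-8.
(h/3)·[f₀ + 4f₁ + 2f₂ + 4f₃ + f₄] = 0.166667·(-47) = -7.8333.

-7.8333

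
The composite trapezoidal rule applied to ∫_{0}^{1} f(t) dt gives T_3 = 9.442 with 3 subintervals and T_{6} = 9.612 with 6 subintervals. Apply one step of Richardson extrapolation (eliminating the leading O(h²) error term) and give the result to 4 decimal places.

R = (4·T_{6} − T_3) / 3 = (4·9.612 − 9.442)/3 = (29.006)/3 = 9.6687.

9.6687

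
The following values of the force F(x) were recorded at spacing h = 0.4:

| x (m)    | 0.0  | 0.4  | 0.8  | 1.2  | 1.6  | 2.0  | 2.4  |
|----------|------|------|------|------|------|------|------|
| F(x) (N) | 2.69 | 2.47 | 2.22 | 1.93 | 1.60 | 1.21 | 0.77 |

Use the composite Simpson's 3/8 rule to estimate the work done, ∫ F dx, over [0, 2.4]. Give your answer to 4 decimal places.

h = 0.4, n = 6.
(3h/8)·[y₀ + 3y₁ + 3y₂ + 2y₃ + 3y₄ + 3y₅ + y₆] = 0.15·(29.82) = 4.4730.

4.4730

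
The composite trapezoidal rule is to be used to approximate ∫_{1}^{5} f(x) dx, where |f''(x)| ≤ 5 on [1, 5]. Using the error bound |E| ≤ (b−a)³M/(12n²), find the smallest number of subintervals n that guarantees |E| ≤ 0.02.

37

Need 320/(12n²) ≤ 0.02.
n² ≥ 320/(12·0.02) = 1333.33 ⇒ n ≥ 36.5148, so the smallest n is 37.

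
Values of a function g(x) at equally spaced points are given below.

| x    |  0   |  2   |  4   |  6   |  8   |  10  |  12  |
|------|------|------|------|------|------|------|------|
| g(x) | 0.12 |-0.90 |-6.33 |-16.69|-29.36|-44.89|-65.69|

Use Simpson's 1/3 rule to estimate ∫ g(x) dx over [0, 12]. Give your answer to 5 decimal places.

-257.91333

h = 2, n = 6.
(h/3)·[y₀ + 4y₁ + 2y₂ + 4y₃ + 2y₄ + 4y₅ + y₆] = 0.666667·(-386.87) = -257.91333.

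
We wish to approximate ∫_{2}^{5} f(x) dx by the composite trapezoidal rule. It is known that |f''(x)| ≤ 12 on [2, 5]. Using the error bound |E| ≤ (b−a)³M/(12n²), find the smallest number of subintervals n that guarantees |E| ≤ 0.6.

7

Need 324/(12n²) ≤ 0.6.
n² ≥ 324/(12·0.6) = 45 ⇒ n ≥ 6.7082, so the smallest n is 7.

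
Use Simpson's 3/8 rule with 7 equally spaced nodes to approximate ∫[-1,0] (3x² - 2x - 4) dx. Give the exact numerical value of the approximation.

-2

h = (0 − (-1))/6 = 0.166667.
Nodes x₀,…,x₆ = -1, -0.833333, -0.666667, -0.5, -0.333333, -0.166667, 0.
f(x) = 3x² - 2x - 4: f₀=1, f₁=-0.25, f₂=-1.333333, f₃=-2.25, f₄=-3, f₅=-3.583333, f₆=-4.
(3h/8)·[f₀ + 3f₁ + 3f₂ + 2f₃ + 3f₄ + 3f₅ + f₆] = 0.0625·(-32) = -2.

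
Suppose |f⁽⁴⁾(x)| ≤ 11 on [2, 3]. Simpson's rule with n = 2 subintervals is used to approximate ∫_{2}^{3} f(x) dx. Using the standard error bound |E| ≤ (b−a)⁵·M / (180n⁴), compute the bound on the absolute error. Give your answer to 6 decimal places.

|E| ≤ (1)⁵·11 / (180·2⁴) = 11/2880 = 0.003819.

0.003819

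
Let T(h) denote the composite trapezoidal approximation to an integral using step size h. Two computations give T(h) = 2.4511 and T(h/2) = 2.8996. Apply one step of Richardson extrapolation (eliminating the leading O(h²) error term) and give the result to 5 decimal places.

R = (4·T(h/2) − T(h)) / 3 = (4·2.8996 − 2.4511)/3 = (9.1473)/3 = 3.04910.

3.04910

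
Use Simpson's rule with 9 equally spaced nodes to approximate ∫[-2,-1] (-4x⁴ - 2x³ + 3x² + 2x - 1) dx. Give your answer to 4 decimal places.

h = (-1 − (-2))/8 = 0.125.
Nodes x₀,…,x₈ = -2, -1.875, -1.75, -1.625, -1.5, -1.375, -1.25, -1.125, -1.
f(x) = -4x⁴ - 2x³ + 3x² + 2x - 1: f₀=-41, f₁=-30.4580078125, f₂=-22.109375, f₃=-15.6376953125, f₄=-10.75, f₅=-7.1767578125, f₆=-4.671875, f₇=-3.0126953125, f₈=-2.
(h/3)·[f₀ + 4f₁ + 2f₂ + 4f₃ + 2f₄ + 4f₅ + 2f₆ + 4f₇ + f₈] = 0.041667·(-343.203125) = -14.3001.

-14.3001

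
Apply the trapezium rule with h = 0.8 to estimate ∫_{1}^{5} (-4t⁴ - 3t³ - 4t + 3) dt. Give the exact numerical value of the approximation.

-3120.31488

h = (5 − 1)/5 = 0.8.
Nodes t₀,…,t₅ = 1, 1.8, 2.6, 3.4, 4.2, 5.
f(t) = -4t⁴ - 3t³ - 4t + 3: f₀=-8, f₁=-63.6864, f₂=-242.9184, f₃=-663.0464, f₄=-1480.7424, f₅=-2892.
(h/2)·[f₀ + 2f₁ + 2f₂ + 2f₃ + 2f₄ + f₅] = 0.4·(-7800.7872) = -3120.31488.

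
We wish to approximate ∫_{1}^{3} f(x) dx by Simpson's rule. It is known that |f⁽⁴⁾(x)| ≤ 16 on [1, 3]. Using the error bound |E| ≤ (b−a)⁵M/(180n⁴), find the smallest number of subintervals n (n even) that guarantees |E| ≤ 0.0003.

10

Need 512/(180n⁴) ≤ 0.0003.
n⁴ ≥ 512/(180·0.0003) = 9481.48 ⇒ n ≥ 9.8678, so the smallest even n is 10. (n must be even for Simpson's rule.)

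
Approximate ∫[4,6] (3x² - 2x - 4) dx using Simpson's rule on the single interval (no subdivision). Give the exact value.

124

S = (b−a)/6 · [f(4) + 4f(5) + f(6)] = 0.333333·[36 + 4·61 + 92] = 124.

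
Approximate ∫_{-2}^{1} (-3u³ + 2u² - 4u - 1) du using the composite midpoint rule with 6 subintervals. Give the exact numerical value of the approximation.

19.84375

h = (1 − (-2))/6 = 0.5.
Midpoints m₁,…,m₆ = -1.75, -1.25, -0.75, -0.25, 0.25, 0.75.
f(m₁)=28.203125, f(m₂)=12.984375, f(m₃)=4.390625, f(m₄)=0.171875, f(m₅)=-1.921875, f(m₆)=-4.140625.
h·[f(m₁) + f(m₂) + f(m₃) + f(m₄) + f(m₅) + f(m₆)] = 0.5·(39.6875) = 19.84375.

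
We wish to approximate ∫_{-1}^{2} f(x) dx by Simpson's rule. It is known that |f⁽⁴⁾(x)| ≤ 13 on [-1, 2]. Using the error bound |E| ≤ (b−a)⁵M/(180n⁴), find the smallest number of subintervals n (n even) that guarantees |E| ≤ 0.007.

8

Need 3159/(180n⁴) ≤ 0.007.
n⁴ ≥ 3159/(180·0.007) = 2507.14 ⇒ n ≥ 7.0761, so the smallest even n is 8. (n must be even for Simpson's rule.)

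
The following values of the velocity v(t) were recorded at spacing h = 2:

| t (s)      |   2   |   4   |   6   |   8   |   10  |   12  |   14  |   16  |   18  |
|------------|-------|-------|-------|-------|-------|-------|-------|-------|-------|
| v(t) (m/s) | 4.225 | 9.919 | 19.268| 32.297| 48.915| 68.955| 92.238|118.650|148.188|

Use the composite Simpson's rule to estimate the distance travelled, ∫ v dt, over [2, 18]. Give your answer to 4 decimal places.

h = 2, n = 8.
(h/3)·[y₀ + 4y₁ + 2y₂ + 4y₃ + 2y₄ + 4y₅ + 2y₆ + 4y₇ + y₈] = 0.666667·(1392.539) = 928.3593.

928.3593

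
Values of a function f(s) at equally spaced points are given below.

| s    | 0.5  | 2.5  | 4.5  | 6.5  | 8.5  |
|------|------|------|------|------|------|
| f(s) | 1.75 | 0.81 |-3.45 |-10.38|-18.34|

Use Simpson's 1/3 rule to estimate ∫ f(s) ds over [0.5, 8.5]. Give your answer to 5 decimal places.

h = 2, n = 4.
(h/3)·[y₀ + 4y₁ + 2y₂ + 4y₃ + y₄] = 0.666667·(-61.77) = -41.18000.

-41.18000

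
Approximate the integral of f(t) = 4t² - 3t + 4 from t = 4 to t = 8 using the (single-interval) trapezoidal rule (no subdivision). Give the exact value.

584

T = (b−a)/2 · [f(4) + f(8)] = 2·[56 + 236] = 584.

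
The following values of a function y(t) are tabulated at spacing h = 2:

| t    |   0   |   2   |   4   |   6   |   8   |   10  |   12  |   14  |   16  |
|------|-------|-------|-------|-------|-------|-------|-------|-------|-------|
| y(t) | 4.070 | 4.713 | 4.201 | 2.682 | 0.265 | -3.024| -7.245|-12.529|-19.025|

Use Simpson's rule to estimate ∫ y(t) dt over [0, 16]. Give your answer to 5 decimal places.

h = 2, n = 8.
(h/3)·[y₀ + 4y₁ + 2y₂ + 4y₃ + 2y₄ + 4y₅ + 2y₆ + 4y₇ + y₈] = 0.666667·(-53.145) = -35.43000.

-35.43000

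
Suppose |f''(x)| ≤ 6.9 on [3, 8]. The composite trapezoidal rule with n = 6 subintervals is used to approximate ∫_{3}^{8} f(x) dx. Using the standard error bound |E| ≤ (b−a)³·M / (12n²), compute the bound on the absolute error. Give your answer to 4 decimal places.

1.9965

|E| ≤ (5)³·6.9 / (12·6²) = 862.5/432 = 1.9965.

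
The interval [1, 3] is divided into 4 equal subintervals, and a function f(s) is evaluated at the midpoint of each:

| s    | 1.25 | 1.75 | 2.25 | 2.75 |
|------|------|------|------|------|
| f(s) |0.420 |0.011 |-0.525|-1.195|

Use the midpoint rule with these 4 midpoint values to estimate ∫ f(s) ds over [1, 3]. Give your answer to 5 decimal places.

h = 0.5, n = 4.
h·[y(m₁) + y(m₂) + y(m₃) + y(m₄)] = 0.5·(-1.289) = -0.64450.

-0.64450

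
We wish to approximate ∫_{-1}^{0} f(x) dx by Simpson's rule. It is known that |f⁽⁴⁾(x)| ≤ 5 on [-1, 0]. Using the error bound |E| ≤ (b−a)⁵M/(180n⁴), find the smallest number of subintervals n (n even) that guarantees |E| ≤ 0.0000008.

Need 5/(180n⁴) ≤ 0.0000008.
n⁴ ≥ 5/(180·0.0000008) = 34722.2 ⇒ n ≥ 13.6506, so the smallest even n is 14. (n must be even for Simpson's rule.)

14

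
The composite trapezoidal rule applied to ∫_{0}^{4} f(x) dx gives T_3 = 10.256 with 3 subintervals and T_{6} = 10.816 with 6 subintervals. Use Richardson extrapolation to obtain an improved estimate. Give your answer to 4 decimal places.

11.0027

R = (4·T_{6} − T_3) / 3 = (4·10.816 − 10.256)/3 = (33.008)/3 = 11.0027.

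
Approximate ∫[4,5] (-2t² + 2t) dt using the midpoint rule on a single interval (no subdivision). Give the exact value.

-31.5

M = (b−a)·f(4.5) = 1·(-31.5) = -31.5.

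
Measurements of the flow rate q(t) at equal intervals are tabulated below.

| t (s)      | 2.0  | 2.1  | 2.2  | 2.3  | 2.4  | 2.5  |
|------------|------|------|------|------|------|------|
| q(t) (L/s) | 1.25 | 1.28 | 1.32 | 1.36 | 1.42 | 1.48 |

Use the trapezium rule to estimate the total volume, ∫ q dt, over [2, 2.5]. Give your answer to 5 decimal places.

h = 0.1, n = 5.
(h/2)·[y₀ + 2y₁ + 2y₂ + 2y₃ + 2y₄ + y₅] = 0.05·(13.49) = 0.67450.

0.67450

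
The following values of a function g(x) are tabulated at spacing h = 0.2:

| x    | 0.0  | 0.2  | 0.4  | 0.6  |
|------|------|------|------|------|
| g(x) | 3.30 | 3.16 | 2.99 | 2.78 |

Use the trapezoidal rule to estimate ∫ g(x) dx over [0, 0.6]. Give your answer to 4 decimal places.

h = 0.2, n = 3.
(h/2)·[y₀ + 2y₁ + 2y₂ + y₃] = 0.1·(18.38) = 1.8380.

1.8380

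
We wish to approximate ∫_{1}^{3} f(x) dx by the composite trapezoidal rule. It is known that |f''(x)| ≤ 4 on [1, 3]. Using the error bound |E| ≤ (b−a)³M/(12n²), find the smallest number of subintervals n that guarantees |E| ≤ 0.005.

24

Need 32/(12n²) ≤ 0.005.
n² ≥ 32/(12·0.005) = 533.333 ⇒ n ≥ 23.0940, so the smallest n is 24.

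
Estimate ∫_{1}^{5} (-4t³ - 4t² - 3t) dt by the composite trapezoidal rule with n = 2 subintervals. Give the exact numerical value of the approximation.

h = (5 − 1)/2 = 2.
Nodes t₀,…,t₂ = 1, 3, 5.
f(t) = -4t³ - 4t² - 3t: f₀=-11, f₁=-153, f₂=-615.
(h/2)·[f₀ + 2f₁ + f₂] = 1·(-932) = -932.

-932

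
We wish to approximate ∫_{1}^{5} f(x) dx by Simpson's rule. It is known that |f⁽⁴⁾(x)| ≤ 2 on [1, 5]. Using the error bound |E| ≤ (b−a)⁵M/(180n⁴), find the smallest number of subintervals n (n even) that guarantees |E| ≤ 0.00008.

Need 2048/(180n⁴) ≤ 0.00008.
n⁴ ≥ 2048/(180·0.00008) = 142222 ⇒ n ≥ 19.4197, so the smallest even n is 20. (n must be even for Simpson's rule.)

20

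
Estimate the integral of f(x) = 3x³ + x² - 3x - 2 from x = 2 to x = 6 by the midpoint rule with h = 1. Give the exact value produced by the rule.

h = (6 − 2)/4 = 1.
Midpoints m₁,…,m₄ = 2.5, 3.5, 4.5, 5.5.
f(m₁)=43.625, f(m₂)=128.375, f(m₃)=278.125, f(m₄)=510.875.
h·[f(m₁) + f(m₂) + f(m₃) + f(m₄)] = 1·(961) = 961.

961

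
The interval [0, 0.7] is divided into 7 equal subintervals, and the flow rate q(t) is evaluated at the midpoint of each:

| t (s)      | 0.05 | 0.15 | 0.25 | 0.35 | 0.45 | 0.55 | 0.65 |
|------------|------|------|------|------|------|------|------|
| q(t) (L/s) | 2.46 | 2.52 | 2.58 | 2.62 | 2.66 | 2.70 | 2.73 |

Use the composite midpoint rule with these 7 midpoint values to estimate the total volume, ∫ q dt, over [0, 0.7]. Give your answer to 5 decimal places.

1.82700

h = 0.1, n = 7.
h·[y(m₁) + y(m₂) + y(m₃) + y(m₄) + y(m₅) + y(m₆) + y(m₇)] = 0.1·(18.27) = 1.82700.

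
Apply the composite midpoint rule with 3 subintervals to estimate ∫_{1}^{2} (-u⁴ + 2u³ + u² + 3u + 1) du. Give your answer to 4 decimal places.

h = (2 − 1)/3 = 0.333333.
Midpoints m₁,…,m₃ = 1.166667, 1.5, 1.833333.
f(m₁)=7.184414, f(m₂)=9.4375, f(m₃)=10.888117.
h·[f(m₁) + f(m₂) + f(m₃)] = 0.333333·(27.510031) = 9.1700.

9.1700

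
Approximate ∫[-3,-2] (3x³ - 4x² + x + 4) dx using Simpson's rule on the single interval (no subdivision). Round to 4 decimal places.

-72.5833

S = (b−a)/6 · [f(-3) + 4f(-2.5) + f(-2)] = 0.166667·[(-116) + 4·(-70.375) + (-38)] = -72.5833.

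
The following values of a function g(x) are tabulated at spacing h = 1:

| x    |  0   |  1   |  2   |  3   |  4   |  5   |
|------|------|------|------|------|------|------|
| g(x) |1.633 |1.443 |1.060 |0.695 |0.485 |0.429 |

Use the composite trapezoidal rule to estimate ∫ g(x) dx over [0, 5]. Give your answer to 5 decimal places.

h = 1, n = 5.
(h/2)·[y₀ + 2y₁ + 2y₂ + 2y₃ + 2y₄ + y₅] = 0.5·(9.428) = 4.71400.

4.71400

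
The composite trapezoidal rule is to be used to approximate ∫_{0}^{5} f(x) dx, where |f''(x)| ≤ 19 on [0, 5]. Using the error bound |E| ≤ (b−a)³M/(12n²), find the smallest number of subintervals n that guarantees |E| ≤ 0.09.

Need 2375/(12n²) ≤ 0.09.
n² ≥ 2375/(12·0.09) = 2199.07 ⇒ n ≥ 46.8943, so the smallest n is 47.

47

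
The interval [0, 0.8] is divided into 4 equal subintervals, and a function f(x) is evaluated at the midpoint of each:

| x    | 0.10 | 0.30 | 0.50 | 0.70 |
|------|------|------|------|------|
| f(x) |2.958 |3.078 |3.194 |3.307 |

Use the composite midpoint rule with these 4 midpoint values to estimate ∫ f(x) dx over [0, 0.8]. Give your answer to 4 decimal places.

2.5074

h = 0.2, n = 4.
h·[y(m₁) + y(m₂) + y(m₃) + y(m₄)] = 0.2·(12.537) = 2.5074.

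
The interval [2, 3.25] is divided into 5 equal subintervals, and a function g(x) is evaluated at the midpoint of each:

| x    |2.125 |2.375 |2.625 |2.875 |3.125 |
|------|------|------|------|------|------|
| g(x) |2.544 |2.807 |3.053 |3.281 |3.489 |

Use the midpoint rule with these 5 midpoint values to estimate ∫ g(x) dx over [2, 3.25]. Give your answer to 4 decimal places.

3.7935

h = 0.25, n = 5.
h·[y(m₁) + y(m₂) + y(m₃) + y(m₄) + y(m₅)] = 0.25·(15.174) = 3.7935.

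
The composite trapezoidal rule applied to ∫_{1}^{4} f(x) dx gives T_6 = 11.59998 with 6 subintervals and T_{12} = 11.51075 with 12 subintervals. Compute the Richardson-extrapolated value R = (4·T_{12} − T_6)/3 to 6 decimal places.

11.481007

R = (4·T_{12} − T_6) / 3 = (4·11.51075 − 11.59998)/3 = (34.44302)/3 = 11.481007.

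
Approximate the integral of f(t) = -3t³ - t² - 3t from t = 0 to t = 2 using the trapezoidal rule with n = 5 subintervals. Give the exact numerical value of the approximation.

h = (2 − 0)/5 = 0.4.
Nodes t₀,…,t₅ = 0, 0.4, 0.8, 1.2, 1.6, 2.
f(t) = -3t³ - t² - 3t: f₀=0, f₁=-1.552, f₂=-4.576, f₃=-10.224, f₄=-19.648, f₅=-34.
(h/2)·[f₀ + 2f₁ + 2f₂ + 2f₃ + 2f₄ + f₅] = 0.2·(-106) = -21.2.

-21.2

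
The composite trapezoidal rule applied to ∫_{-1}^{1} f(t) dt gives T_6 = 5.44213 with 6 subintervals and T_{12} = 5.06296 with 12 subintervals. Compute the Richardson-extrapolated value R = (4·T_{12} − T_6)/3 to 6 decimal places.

4.936570

R = (4·T_{12} − T_6) / 3 = (4·5.06296 − 5.44213)/3 = (14.80971)/3 = 4.936570.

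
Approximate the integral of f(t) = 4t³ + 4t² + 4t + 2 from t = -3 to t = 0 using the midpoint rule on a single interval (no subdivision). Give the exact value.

M = (b−a)·f(-1.5) = 3·(-8.5) = -25.5.

-25.5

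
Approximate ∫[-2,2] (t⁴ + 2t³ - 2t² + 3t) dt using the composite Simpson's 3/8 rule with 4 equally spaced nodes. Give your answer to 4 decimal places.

5.9259

h = (2 − (-2))/3 = 1.333333.
Nodes t₀,…,t₃ = -2, -0.666667, 0.666667, 2.
f(t) = t⁴ + 2t³ - 2t² + 3t: f₀=-14, f₁=-3.283951, f₂=1.901235, f₃=30.
(3h/8)·[f₀ + 3f₁ + 3f₂ + f₃] = 0.5·(11.851852) = 5.9259.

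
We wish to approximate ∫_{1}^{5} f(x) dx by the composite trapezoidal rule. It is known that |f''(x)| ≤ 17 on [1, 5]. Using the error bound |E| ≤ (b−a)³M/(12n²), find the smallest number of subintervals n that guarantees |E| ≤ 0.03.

55

Need 1088/(12n²) ≤ 0.03.
n² ≥ 1088/(12·0.03) = 3022.22 ⇒ n ≥ 54.9747, so the smallest n is 55.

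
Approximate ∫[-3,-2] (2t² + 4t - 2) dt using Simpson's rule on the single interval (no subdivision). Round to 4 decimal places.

0.6667

S = (b−a)/6 · [f(-3) + 4f(-2.5) + f(-2)] = 0.166667·[4 + 4·0.5 + (-2)] = 0.6667.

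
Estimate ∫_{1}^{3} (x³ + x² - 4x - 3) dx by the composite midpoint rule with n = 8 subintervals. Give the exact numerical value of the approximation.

h = (3 − 1)/8 = 0.25.
Midpoints m₁,…,m₈ = 1.125, 1.375, 1.625, 1.875, 2.125, 2.375, 2.625, 2.875.
f(m₁)=-4.810546875, f(m₂)=-4.009765625, f(m₃)=-2.568359375, f(m₄)=-0.392578125, f(m₅)=2.611328125, f(m₆)=6.537109375, f(m₇)=11.478515625, f(m₈)=17.529296875.
h·[f(m₁) + f(m₂) + f(m₃) + f(m₄) + f(m₅) + f(m₆) + f(m₇) + f(m₈)] = 0.25·(26.375) = 6.59375.

6.59375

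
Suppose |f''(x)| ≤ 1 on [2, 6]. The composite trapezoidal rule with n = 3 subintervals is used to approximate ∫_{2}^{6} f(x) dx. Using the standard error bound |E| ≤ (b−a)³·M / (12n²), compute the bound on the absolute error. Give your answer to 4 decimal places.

|E| ≤ (4)³·1 / (12·3²) = 64/108 = 0.5926.

0.5926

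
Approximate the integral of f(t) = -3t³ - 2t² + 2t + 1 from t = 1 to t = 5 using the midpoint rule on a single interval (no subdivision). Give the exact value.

-368

M = (b−a)·f(3) = 4·(-92) = -368.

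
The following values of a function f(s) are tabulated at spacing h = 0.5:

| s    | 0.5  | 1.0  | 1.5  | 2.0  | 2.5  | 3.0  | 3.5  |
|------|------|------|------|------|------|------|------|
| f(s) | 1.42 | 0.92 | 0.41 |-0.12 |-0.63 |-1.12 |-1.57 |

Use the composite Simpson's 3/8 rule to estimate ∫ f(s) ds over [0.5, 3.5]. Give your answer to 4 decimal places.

-0.3094

h = 0.5, n = 6.
(3h/8)·[y₀ + 3y₁ + 3y₂ + 2y₃ + 3y₄ + 3y₅ + y₆] = 0.1875·(-1.65) = -0.3094.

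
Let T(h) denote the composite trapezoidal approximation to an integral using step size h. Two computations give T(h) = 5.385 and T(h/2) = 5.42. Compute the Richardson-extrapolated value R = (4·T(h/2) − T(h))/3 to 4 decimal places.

R = (4·T(h/2) − T(h)) / 3 = (4·5.42 − 5.385)/3 = (16.295)/3 = 5.4317.

5.4317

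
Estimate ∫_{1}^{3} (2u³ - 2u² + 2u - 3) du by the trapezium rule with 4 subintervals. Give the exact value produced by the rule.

25.5

h = (3 − 1)/4 = 0.5.
Nodes u₀,…,u₄ = 1, 1.5, 2, 2.5, 3.
f(u) = 2u³ - 2u² + 2u - 3: f₀=-1, f₁=2.25, f₂=9, f₃=20.75, f₄=39.
(h/2)·[f₀ + 2f₁ + 2f₂ + 2f₃ + f₄] = 0.25·(102) = 25.5.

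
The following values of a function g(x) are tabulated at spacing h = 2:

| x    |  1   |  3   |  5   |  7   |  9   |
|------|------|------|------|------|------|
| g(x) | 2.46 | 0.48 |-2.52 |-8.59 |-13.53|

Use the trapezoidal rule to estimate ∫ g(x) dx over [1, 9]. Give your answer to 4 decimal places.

-32.3300

h = 2, n = 4.
(h/2)·[y₀ + 2y₁ + 2y₂ + 2y₃ + y₄] = 1·(-32.33) = -32.3300.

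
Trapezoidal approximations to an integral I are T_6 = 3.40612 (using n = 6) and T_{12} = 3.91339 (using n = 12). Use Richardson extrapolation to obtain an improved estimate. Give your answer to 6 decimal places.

R = (4·T_{12} − T_6) / 3 = (4·3.91339 − 3.40612)/3 = (12.24744)/3 = 4.082480.

4.082480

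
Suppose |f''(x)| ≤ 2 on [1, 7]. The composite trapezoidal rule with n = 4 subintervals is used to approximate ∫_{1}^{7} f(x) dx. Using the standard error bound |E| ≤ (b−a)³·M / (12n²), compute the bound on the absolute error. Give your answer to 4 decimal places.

2.2500

|E| ≤ (6)³·2 / (12·4²) = 432/192 = 2.2500.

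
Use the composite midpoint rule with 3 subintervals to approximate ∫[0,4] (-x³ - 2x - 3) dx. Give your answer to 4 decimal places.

-88.4444

h = (4 − 0)/3 = 1.333333.
Midpoints m₁,…,m₃ = 0.666667, 2, 3.333333.
f(m₁)=-4.629630, f(m₂)=-15, f(m₃)=-46.703704.
h·[f(m₁) + f(m₂) + f(m₃)] = 1.333333·(-66.333333) = -88.4444.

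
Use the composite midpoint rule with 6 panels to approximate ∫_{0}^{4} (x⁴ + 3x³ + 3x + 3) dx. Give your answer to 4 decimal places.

h = (4 − 0)/6 = 0.666667.
Midpoints m₁,…,m₆ = 0.333333, 1, 1.666667, 2.333333, 3, 3.666667.
f(m₁)=4.123457, f(m₂)=10, f(m₃)=29.604938, f(m₄)=77.753086, f(m₅)=174, f(m₆)=342.641975.
h·[f(m₁) + f(m₂) + f(m₃) + f(m₄) + f(m₅) + f(m₆)] = 0.666667·(638.123457) = 425.4156.

425.4156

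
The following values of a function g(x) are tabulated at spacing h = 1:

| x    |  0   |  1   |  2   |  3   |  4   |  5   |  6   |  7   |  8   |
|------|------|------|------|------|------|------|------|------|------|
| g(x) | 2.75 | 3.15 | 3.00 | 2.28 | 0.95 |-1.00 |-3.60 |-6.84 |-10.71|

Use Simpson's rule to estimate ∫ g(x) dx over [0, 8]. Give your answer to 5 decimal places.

-5.63333

h = 1, n = 8.
(h/3)·[y₀ + 4y₁ + 2y₂ + 4y₃ + 2y₄ + 4y₅ + 2y₆ + 4y₇ + y₈] = 0.333333·(-16.90) = -5.63333.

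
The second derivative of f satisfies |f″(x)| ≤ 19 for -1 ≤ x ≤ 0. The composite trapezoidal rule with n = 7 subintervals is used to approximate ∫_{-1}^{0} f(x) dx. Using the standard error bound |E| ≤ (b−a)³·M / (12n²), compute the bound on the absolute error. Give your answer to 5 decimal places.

0.03231

|E| ≤ (1)³·19 / (12·7²) = 19/588 = 0.03231.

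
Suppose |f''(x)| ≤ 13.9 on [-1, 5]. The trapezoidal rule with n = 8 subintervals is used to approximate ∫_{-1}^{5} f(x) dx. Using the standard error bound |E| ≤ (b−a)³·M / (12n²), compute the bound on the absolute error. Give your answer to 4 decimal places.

3.9094

|E| ≤ (6)³·13.9 / (12·8²) = 3002.4/768 = 3.9094.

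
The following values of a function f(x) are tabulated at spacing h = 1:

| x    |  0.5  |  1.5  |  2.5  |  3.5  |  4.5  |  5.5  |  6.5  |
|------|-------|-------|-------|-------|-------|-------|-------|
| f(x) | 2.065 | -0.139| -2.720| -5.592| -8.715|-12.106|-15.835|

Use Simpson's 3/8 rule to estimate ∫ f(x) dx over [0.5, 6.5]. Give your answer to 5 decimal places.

-35.99775

h = 1, n = 6.
(3h/8)·[y₀ + 3y₁ + 3y₂ + 2y₃ + 3y₄ + 3y₅ + y₆] = 0.375·(-95.994) = -35.99775.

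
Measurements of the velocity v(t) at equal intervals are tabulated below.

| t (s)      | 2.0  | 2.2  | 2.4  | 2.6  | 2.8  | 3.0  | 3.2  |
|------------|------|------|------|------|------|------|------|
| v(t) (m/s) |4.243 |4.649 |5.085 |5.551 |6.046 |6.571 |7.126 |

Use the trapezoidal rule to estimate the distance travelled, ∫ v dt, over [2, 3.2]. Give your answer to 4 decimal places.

h = 0.2, n = 6.
(h/2)·[y₀ + 2y₁ + 2y₂ + 2y₃ + 2y₄ + 2y₅ + y₆] = 0.1·(67.173) = 6.7173.

6.7173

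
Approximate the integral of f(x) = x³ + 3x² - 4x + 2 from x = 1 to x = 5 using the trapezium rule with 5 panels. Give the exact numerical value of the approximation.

h = (5 − 1)/5 = 0.8.
Nodes x₀,…,x₅ = 1, 1.8, 2.6, 3.4, 4.2, 5.
f(x) = x³ + 3x² - 4x + 2: f₀=2, f₁=10.352, f₂=29.456, f₃=62.384, f₄=112.208, f₅=182.
(h/2)·[f₀ + 2f₁ + 2f₂ + 2f₃ + 2f₄ + f₅] = 0.4·(612.8) = 245.12.

245.12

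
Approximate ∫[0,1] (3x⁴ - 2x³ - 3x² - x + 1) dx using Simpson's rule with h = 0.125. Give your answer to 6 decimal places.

-0.399902

h = (1 − 0)/8 = 0.125.
Nodes x₀,…,x₈ = 0, 0.125, 0.25, 0.375, 0.5, 0.625, 0.75, 0.875, 1.
f(x) = 3x⁴ - 2x³ - 3x² - x + 1: f₀=1, f₁=0.824951171875, f₂=0.54296875, f₃=0.156982421875, f₄=-0.3125, f₅=-0.827392578125, f₆=-1.33203125, f₇=-1.753173828125, f₈=-2.
(h/3)·[f₀ + 4f₁ + 2f₂ + 4f₃ + 2f₄ + 4f₅ + 2f₆ + 4f₇ + f₈] = 0.041667·(-9.59765625) = -0.399902.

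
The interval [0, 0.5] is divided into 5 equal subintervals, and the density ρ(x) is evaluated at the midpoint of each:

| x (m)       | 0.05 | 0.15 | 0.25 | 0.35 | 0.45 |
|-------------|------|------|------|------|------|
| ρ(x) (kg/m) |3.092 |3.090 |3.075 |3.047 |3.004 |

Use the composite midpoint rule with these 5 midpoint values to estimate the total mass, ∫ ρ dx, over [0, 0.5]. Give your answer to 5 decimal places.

1.53080

h = 0.1, n = 5.
h·[y(m₁) + y(m₂) + y(m₃) + y(m₄) + y(m₅)] = 0.1·(15.308) = 1.53080.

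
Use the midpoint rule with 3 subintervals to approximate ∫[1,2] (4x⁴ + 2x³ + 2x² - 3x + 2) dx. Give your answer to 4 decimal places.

h = (2 − 1)/3 = 0.333333.
Midpoints m₁,…,m₃ = 1.166667, 1.5, 1.833333.
f(m₁)=11.808642, f(m₂)=29, f(m₃)=60.734568.
h·[f(m₁) + f(m₂) + f(m₃)] = 0.333333·(101.543210) = 33.8477.

33.8477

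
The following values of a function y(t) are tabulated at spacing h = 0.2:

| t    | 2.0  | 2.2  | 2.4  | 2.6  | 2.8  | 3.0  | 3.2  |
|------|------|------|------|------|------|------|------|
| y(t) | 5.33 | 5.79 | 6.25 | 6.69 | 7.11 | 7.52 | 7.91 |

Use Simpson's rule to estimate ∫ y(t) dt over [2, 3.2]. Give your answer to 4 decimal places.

h = 0.2, n = 6.
(h/3)·[y₀ + 4y₁ + 2y₂ + 4y₃ + 2y₄ + 4y₅ + y₆] = 0.066667·(119.96) = 7.9973.

7.9973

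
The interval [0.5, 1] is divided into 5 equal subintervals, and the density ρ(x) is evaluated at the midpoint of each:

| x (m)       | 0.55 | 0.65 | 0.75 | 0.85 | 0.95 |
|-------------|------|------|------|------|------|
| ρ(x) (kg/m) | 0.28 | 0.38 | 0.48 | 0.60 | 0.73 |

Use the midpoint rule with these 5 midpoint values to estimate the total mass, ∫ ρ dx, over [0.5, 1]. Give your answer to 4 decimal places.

h = 0.1, n = 5.
h·[y(m₁) + y(m₂) + y(m₃) + y(m₄) + y(m₅)] = 0.1·(2.47) = 0.2470.

0.2470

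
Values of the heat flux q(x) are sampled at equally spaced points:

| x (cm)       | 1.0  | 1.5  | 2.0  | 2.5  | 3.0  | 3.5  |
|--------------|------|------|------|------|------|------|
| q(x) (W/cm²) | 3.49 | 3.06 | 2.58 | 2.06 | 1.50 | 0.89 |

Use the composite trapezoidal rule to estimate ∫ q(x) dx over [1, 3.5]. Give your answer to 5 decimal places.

5.69500

h = 0.5, n = 5.
(h/2)·[y₀ + 2y₁ + 2y₂ + 2y₃ + 2y₄ + y₅] = 0.25·(22.78) = 5.69500.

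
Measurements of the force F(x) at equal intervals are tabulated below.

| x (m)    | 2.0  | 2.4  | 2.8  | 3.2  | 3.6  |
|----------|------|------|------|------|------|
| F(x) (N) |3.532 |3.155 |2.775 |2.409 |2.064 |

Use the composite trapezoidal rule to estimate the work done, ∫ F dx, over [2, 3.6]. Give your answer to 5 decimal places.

h = 0.4, n = 4.
(h/2)·[y₀ + 2y₁ + 2y₂ + 2y₃ + y₄] = 0.2·(22.274) = 4.45480.

4.45480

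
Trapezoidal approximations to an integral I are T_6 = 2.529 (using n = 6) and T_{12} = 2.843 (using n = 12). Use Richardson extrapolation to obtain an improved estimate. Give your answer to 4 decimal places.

R = (4·T_{12} − T_6) / 3 = (4·2.843 − 2.529)/3 = (8.843)/3 = 2.9477.

2.9477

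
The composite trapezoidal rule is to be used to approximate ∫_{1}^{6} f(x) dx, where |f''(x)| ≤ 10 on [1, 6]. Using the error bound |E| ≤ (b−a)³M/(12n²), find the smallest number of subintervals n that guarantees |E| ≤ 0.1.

33

Need 1250/(12n²) ≤ 0.1.
n² ≥ 1250/(12·0.1) = 1041.67 ⇒ n ≥ 32.2749, so the smallest n is 33.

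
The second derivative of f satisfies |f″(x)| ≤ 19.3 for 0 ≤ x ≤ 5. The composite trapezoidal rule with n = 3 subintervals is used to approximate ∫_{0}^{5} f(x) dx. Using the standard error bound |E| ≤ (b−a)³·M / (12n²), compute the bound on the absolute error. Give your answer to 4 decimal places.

22.3380

|E| ≤ (5)³·19.3 / (12·3²) = 2412.5/108 = 22.3380.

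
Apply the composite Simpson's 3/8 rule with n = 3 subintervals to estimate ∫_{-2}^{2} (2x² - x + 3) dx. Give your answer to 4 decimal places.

22.6667

h = (2 − (-2))/3 = 1.333333.
Nodes x₀,…,x₃ = -2, -0.666667, 0.666667, 2.
f(x) = 2x² - x + 3: f₀=13, f₁=4.555556, f₂=3.222222, f₃=9.
(3h/8)·[f₀ + 3f₁ + 3f₂ + f₃] = 0.5·(45.333333) = 22.6667.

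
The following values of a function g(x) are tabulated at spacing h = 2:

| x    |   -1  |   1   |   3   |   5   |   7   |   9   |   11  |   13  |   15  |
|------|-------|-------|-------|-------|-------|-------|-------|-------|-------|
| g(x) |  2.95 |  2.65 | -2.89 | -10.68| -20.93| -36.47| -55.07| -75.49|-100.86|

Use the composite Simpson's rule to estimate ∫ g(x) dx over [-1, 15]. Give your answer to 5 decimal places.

-490.43333

h = 2, n = 8.
(h/3)·[y₀ + 4y₁ + 2y₂ + 4y₃ + 2y₄ + 4y₅ + 2y₆ + 4y₇ + y₈] = 0.666667·(-735.65) = -490.43333.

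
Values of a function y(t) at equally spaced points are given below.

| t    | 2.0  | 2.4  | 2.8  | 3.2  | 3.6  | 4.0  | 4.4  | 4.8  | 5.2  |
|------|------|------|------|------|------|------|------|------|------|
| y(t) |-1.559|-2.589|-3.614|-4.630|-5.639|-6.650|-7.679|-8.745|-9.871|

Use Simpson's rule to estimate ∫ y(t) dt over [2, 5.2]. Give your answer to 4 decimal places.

-18.1000

h = 0.4, n = 8.
(h/3)·[y₀ + 4y₁ + 2y₂ + 4y₃ + 2y₄ + 4y₅ + 2y₆ + 4y₇ + y₈] = 0.133333·(-135.750) = -18.1000.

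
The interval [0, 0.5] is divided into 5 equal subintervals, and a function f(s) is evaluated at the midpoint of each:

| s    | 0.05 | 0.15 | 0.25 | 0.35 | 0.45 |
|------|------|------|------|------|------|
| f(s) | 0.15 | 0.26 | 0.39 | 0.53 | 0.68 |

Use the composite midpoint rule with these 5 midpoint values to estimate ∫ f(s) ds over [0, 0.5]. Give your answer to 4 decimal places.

h = 0.1, n = 5.
h·[y(m₁) + y(m₂) + y(m₃) + y(m₄) + y(m₅)] = 0.1·(2.01) = 0.2010.

0.2010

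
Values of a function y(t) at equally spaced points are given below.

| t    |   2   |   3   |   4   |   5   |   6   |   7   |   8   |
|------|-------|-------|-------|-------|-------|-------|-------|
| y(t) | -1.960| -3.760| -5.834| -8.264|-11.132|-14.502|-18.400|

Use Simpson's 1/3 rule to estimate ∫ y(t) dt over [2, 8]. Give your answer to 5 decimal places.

h = 1, n = 6.
(h/3)·[y₀ + 4y₁ + 2y₂ + 4y₃ + 2y₄ + 4y₅ + y₆] = 0.333333·(-160.396) = -53.46533.

-53.46533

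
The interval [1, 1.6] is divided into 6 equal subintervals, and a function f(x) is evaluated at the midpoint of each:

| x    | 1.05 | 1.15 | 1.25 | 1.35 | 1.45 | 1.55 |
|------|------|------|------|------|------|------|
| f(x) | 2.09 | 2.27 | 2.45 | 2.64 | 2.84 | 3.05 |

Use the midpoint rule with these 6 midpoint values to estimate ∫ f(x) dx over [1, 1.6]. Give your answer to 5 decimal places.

h = 0.1, n = 6.
h·[y(m₁) + y(m₂) + y(m₃) + y(m₄) + y(m₅) + y(m₆)] = 0.1·(15.34) = 1.53400.

1.53400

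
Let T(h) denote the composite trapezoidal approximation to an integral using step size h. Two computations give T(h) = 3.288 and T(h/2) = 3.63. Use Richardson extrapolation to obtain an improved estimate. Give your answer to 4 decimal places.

R = (4·T(h/2) − T(h)) / 3 = (4·3.63 − 3.288)/3 = (11.232)/3 = 3.7440.

3.7440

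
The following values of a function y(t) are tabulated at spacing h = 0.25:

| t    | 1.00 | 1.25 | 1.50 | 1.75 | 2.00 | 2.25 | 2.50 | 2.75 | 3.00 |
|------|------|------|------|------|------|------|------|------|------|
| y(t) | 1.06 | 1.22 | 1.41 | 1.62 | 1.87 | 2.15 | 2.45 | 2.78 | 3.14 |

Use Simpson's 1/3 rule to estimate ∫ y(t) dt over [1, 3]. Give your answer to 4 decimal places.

h = 0.25, n = 8.
(h/3)·[y₀ + 4y₁ + 2y₂ + 4y₃ + 2y₄ + 4y₅ + 2y₆ + 4y₇ + y₈] = 0.083333·(46.74) = 3.8950.

3.8950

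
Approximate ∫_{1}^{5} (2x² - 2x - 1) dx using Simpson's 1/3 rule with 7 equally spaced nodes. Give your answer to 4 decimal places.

h = (5 − 1)/6 = 0.666667.
Nodes x₀,…,x₆ = 1, 1.666667, 2.333333, 3, 3.666667, 4.333333, 5.
f(x) = 2x² - 2x - 1: f₀=-1, f₁=1.222222, f₂=5.222222, f₃=11, f₄=18.555556, f₅=27.888889, f₆=39.
(h/3)·[f₀ + 4f₁ + 2f₂ + 4f₃ + 2f₄ + 4f₅ + f₆] = 0.222222·(246) = 54.6667.

54.6667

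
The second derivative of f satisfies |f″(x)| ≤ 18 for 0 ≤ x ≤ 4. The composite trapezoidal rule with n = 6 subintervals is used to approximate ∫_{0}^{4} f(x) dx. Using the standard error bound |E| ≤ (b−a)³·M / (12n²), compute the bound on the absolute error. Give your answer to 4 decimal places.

|E| ≤ (4)³·18 / (12·6²) = 1152/432 = 2.6667.

2.6667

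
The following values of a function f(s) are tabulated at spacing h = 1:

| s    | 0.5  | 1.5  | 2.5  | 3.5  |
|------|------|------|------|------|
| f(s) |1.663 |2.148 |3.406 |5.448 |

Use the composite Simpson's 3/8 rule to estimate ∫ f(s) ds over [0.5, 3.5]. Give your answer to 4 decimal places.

8.9149

h = 1, n = 3.
(3h/8)·[y₀ + 3y₁ + 3y₂ + y₃] = 0.375·(23.773) = 8.9149.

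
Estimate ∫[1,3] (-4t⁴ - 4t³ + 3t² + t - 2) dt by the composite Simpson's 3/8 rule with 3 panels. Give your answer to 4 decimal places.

-248.0741

h = (3 − 1)/3 = 0.666667.
Nodes t₀,…,t₃ = 1, 1.666667, 2.333333, 3.
f(t) = -4t⁴ - 4t³ + 3t² + t - 2: f₀=-6, f₁=-41.382716, f₂=-152.716049, f₃=-404.
(3h/8)·[f₀ + 3f₁ + 3f₂ + f₃] = 0.25·(-992.296296) = -248.0741.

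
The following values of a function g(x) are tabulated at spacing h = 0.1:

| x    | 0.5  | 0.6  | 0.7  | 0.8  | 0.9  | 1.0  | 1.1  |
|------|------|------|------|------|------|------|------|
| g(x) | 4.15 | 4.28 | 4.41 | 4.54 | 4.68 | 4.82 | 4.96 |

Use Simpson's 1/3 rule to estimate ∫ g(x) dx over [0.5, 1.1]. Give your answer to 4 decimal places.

h = 0.1, n = 6.
(h/3)·[y₀ + 4y₁ + 2y₂ + 4y₃ + 2y₄ + 4y₅ + y₆] = 0.033333·(81.85) = 2.7283.

2.7283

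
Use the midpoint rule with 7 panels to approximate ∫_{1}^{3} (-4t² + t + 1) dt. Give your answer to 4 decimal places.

-28.6122

h = (3 − 1)/7 = 0.285714.
Midpoints m₁,…,m₇ = 1.142857, 1.428571, 1.714286, 2, 2.285714, 2.571429, 2.857143.
f(m₁)=-3.081633, f(m₂)=-5.734694, f(m₃)=-9.040816, f(m₄)=-13, f(m₅)=-17.612245, f(m₆)=-22.877551, f(m₇)=-28.795918.
h·[f(m₁) + f(m₂) + f(m₃) + f(m₄) + f(m₅) + f(m₆) + f(m₇)] = 0.285714·(-100.142857) = -28.6122.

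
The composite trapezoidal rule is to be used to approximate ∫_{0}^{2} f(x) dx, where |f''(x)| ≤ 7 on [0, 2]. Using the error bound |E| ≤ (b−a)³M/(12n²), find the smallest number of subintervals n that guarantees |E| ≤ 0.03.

13

Need 56/(12n²) ≤ 0.03.
n² ≥ 56/(12·0.03) = 155.556 ⇒ n ≥ 12.4722, so the smallest n is 13.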